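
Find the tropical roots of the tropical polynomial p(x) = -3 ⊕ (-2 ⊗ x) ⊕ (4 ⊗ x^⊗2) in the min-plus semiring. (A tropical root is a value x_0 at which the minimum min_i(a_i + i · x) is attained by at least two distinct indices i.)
Roots: {-6, -1}

Each tropical root is a break point of the lower envelope of the lines y = a_i + i · x (there are 3 lines, with slopes 0, 1, ..., 2). Only the lines that attain the minimum somewhere contribute to roots; other lines are dominated. Here the surviving (envelope) indices are i = 2, i = 1, i = 0.
Intersections between consecutive envelope lines give the roots: for adjacent envelope indices i < j the intersection is x = (a_i − a_j) / (j − i). Reading off the sorted break points: {-6, -1}.
Verification: at each break x_0, at least two indices attain the minimum of min_i(a_i + i · x_0).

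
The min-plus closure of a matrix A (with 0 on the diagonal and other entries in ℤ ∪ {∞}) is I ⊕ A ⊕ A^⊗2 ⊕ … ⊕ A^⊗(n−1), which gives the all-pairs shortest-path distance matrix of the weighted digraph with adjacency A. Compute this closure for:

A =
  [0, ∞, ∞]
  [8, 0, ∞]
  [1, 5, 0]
Closure =
  [0, ∞, ∞]
  [8, 0, ∞]
  [1, 5, 0]

This is the Floyd-Warshall all-pairs shortest-path computation. For each intermediate vertex k = 0, 1, …, 2, update dist[i][j] ← min(dist[i][j], dist[i][k] + dist[k][j]). The final matrix gives, for each (i, j), the minimum total weight of any directed path from i to j (possibly empty when i = j).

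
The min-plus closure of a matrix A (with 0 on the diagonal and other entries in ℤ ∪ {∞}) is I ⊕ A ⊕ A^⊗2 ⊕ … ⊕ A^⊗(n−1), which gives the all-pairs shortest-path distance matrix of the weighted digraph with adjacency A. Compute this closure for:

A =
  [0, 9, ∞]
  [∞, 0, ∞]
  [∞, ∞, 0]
Closure =
  [0, 9, ∞]
  [∞, 0, ∞]
  [∞, ∞, 0]

This is the Floyd-Warshall all-pairs shortest-path computation. For each intermediate vertex k = 0, 1, …, 2, update dist[i][j] ← min(dist[i][j], dist[i][k] + dist[k][j]). The final matrix gives, for each (i, j), the minimum total weight of any directed path from i to j (possibly empty when i = j).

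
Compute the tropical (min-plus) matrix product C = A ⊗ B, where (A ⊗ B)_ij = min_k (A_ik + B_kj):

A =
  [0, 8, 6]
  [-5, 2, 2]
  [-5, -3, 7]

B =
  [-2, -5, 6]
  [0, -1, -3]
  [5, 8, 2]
A ⊗ B =
  [-2, -5, 5]
  [-7, -10, -1]
  [-7, -10, -6]

Apply the min-plus product entry-by-entry:
  C[0][0] = min over k of (A[0][0] + B[0][0] = 0 + -2 = -2, A[0][1] + B[1][0] = 8 + 0 = 8, A[0][2] + B[2][0] = 6 + 5 = 11) = -2 (attained at k = 0)
  C[0][1] = min over k of (A[0][0] + B[0][1] = 0 + -5 = -5, A[0][1] + B[1][1] = 8 + -1 = 7, A[0][2] + B[2][1] = 6 + 8 = 14) = -5 (attained at k = 0)
  C[0][2] = min over k of (A[0][0] + B[0][2] = 0 + 6 = 6, A[0][1] + B[1][2] = 8 + -3 = 5, A[0][2] + B[2][2] = 6 + 2 = 8) = 5 (attained at k = 1)
  C[1][0] = min over k of (A[1][0] + B[0][0] = -5 + -2 = -7, A[1][1] + B[1][0] = 2 + 0 = 2, A[1][2] + B[2][0] = 2 + 5 = 7) = -7 (attained at k = 0)
  C[1][1] = min over k of (A[1][0] + B[0][1] = -5 + -5 = -10, A[1][1] + B[1][1] = 2 + -1 = 1, A[1][2] + B[2][1] = 2 + 8 = 10) = -10 (attained at k = 0)
  C[1][2] = min over k of (A[1][0] + B[0][2] = -5 + 6 = 1, A[1][1] + B[1][2] = 2 + -3 = -1, A[1][2] + B[2][2] = 2 + 2 = 4) = -1 (attained at k = 1)
  C[2][0] = min over k of (A[2][0] + B[0][0] = -5 + -2 = -7, A[2][1] + B[1][0] = -3 + 0 = -3, A[2][2] + B[2][0] = 7 + 5 = 12) = -7 (attained at k = 0)
  C[2][1] = min over k of (A[2][0] + B[0][1] = -5 + -5 = -10, A[2][1] + B[1][1] = -3 + -1 = -4, A[2][2] + B[2][1] = 7 + 8 = 15) = -10 (attained at k = 0)
  C[2][2] = min over k of (A[2][0] + B[0][2] = -5 + 6 = 1, A[2][1] + B[1][2] = -3 + -3 = -6, A[2][2] + B[2][2] = 7 + 2 = 9) = -6 (attained at k = 1)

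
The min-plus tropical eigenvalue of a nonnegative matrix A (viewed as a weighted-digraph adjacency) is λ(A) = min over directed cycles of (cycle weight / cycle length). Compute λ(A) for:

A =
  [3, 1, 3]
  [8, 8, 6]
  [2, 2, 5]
λ(A) = 5/2

Enumerate directed cycles and compute their means (weight / length). Sample:
  cycle 0 → 0: weight = 3, length = 1, mean = 3/1 ≈ 3.000
  cycle 1 → 1: weight = 8, length = 1, mean = 8/1 ≈ 8.000
  cycle 2 → 2: weight = 5, length = 1, mean = 5/1 ≈ 5.000
  cycle 0 → 1 → 0: weight = 9, length = 2, mean = 9/2 ≈ 4.500
  cycle 0 → 2 → 0: weight = 5, length = 2, mean = 5/2 ≈ 2.500
  cycle 1 → 0 → 1: weight = 9, length = 2, mean = 9/2 ≈ 4.500
Minimum mean = 2.500, attained e.g. along the cycle 0 → 2 → 0 with weight 5 and length 2. So λ(A) = 5/2 = 5/2.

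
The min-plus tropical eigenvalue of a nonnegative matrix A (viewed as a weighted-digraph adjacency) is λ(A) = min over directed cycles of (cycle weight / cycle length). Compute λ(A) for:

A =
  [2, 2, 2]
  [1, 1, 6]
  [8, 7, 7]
λ(A) = 1

Enumerate directed cycles and compute their means (weight / length). Sample:
  cycle 0 → 0: weight = 2, length = 1, mean = 2/1 ≈ 2.000
  cycle 1 → 1: weight = 1, length = 1, mean = 1/1 ≈ 1.000
  cycle 2 → 2: weight = 7, length = 1, mean = 7/1 ≈ 7.000
  cycle 0 → 1 → 0: weight = 3, length = 2, mean = 3/2 ≈ 1.500
  cycle 0 → 2 → 0: weight = 10, length = 2, mean = 10/2 ≈ 5.000
  cycle 1 → 0 → 1: weight = 3, length = 2, mean = 3/2 ≈ 1.500
Minimum mean = 1.000, attained e.g. along the cycle 1 → 1 with weight 1 and length 1. So λ(A) = 1/1 = 1.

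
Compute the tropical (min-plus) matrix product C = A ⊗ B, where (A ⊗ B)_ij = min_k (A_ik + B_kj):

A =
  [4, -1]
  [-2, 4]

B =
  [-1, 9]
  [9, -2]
A ⊗ B =
  [3, -3]
  [-3, 2]

Apply the min-plus product entry-by-entry:
  C[0][0] = min over k of (A[0][0] + B[0][0] = 4 + -1 = 3, A[0][1] + B[1][0] = -1 + 9 = 8) = 3 (attained at k = 0)
  C[0][1] = min over k of (A[0][0] + B[0][1] = 4 + 9 = 13, A[0][1] + B[1][1] = -1 + -2 = -3) = -3 (attained at k = 1)
  C[1][0] = min over k of (A[1][0] + B[0][0] = -2 + -1 = -3, A[1][1] + B[1][0] = 4 + 9 = 13) = -3 (attained at k = 0)
  C[1][1] = min over k of (A[1][0] + B[0][1] = -2 + 9 = 7, A[1][1] + B[1][1] = 4 + -2 = 2) = 2 (attained at k = 1)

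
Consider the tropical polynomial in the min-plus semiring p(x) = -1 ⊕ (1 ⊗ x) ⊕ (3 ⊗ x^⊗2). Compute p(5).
p(5) = -1

A tropical monomial a ⊗ x^⊗i evaluates to a + i · x. Evaluating each term at x = 5:
  Term 0 contributes -1 + 0 · 5 = -1
  Term 1 contributes 1 + 1 · 5 = 6
  Term 2 contributes 3 + 2 · 5 = 13
p(5) = ⊕ of these = min[-1, 6, 13] = -1.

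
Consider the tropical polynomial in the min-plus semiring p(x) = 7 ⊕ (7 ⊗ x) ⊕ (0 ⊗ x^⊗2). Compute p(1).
p(1) = 2

A tropical monomial a ⊗ x^⊗i evaluates to a + i · x. Evaluating each term at x = 1:
  Term 0 contributes 7 + 0 · 1 = 7
  Term 1 contributes 7 + 1 · 1 = 8
  Term 2 contributes 0 + 2 · 1 = 2
p(1) = ⊕ of these = min[7, 8, 2] = 2.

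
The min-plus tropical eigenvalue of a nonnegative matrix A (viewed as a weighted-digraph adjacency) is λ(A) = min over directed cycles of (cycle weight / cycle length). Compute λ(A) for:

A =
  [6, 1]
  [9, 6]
λ(A) = 5

Enumerate directed cycles and compute their means (weight / length). Sample:
  cycle 0 → 0: weight = 6, length = 1, mean = 6/1 ≈ 6.000
  cycle 1 → 1: weight = 6, length = 1, mean = 6/1 ≈ 6.000
  cycle 0 → 1 → 0: weight = 10, length = 2, mean = 10/2 ≈ 5.000
  cycle 1 → 0 → 1: weight = 10, length = 2, mean = 10/2 ≈ 5.000
Minimum mean = 5.000, attained e.g. along the cycle 0 → 1 → 0 with weight 10 and length 2. So λ(A) = 10/2 = 5.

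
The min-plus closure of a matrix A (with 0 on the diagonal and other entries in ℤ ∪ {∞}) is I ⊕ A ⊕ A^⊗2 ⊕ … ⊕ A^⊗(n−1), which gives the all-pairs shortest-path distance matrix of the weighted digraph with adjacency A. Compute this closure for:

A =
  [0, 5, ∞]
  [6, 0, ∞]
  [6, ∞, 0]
Closure =
  [0, 5, ∞]
  [6, 0, ∞]
  [6, 11, 0]

This is the Floyd-Warshall all-pairs shortest-path computation. For each intermediate vertex k = 0, 1, …, 2, update dist[i][j] ← min(dist[i][j], dist[i][k] + dist[k][j]). The final matrix gives, for each (i, j), the minimum total weight of any directed path from i to j (possibly empty when i = j).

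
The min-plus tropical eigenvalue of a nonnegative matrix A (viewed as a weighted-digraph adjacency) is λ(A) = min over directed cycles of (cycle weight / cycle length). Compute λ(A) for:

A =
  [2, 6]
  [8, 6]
λ(A) = 2

Enumerate directed cycles and compute their means (weight / length). Sample:
  cycle 0 → 0: weight = 2, length = 1, mean = 2/1 ≈ 2.000
  cycle 1 → 1: weight = 6, length = 1, mean = 6/1 ≈ 6.000
  cycle 0 → 1 → 0: weight = 14, length = 2, mean = 14/2 ≈ 7.000
  cycle 1 → 0 → 1: weight = 14, length = 2, mean = 14/2 ≈ 7.000
Minimum mean = 2.000, attained e.g. along the cycle 0 → 0 with weight 2 and length 1. So λ(A) = 2/1 = 2.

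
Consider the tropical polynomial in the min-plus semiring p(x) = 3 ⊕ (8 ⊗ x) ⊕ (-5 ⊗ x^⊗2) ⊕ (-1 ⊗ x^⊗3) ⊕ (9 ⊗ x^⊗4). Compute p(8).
p(8) = 3

A tropical monomial a ⊗ x^⊗i evaluates to a + i · x. Evaluating each term at x = 8:
  Term 0 contributes 3 + 0 · 8 = 3
  Term 1 contributes 8 + 1 · 8 = 16
  Term 2 contributes -5 + 2 · 8 = 11
  Term 3 contributes -1 + 3 · 8 = 23
  Term 4 contributes 9 + 4 · 8 = 41
p(8) = ⊕ of these = min[3, 16, 11, 23, 41] = 3.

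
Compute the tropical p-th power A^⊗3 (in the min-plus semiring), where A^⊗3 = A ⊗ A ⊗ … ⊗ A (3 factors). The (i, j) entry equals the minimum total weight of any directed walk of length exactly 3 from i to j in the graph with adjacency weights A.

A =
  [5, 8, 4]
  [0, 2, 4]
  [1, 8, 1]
A^⊗3 =
  [6, 12, 6]
  [4, 6, 5]
  [3, 10, 3]

Each entry (A^⊗3)_ij equals the minimum over all length-3 walks i = v_0 → v_1 → … → v_3 = j of Σ_t A[v_t][v_{t+1}]. For example, for (i, j) = (0, 2) we minimise over 9 possible intermediate vertex sequences; the minimum is 6, attained along the walk 0 → 2 → 2 → 2.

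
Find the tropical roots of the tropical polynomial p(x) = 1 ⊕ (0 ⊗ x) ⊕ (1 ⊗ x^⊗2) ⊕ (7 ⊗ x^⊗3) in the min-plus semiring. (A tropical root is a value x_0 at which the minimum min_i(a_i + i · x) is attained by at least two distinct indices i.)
Roots: {-6, -1, 1}

Each tropical root is a break point of the lower envelope of the lines y = a_i + i · x (there are 4 lines, with slopes 0, 1, ..., 3). Only the lines that attain the minimum somewhere contribute to roots; other lines are dominated. Here the surviving (envelope) indices are i = 3, i = 2, i = 1, i = 0.
Intersections between consecutive envelope lines give the roots: for adjacent envelope indices i < j the intersection is x = (a_i − a_j) / (j − i). Reading off the sorted break points: {-6, -1, 1}.
Verification: at each break x_0, at least two indices attain the minimum of min_i(a_i + i · x_0).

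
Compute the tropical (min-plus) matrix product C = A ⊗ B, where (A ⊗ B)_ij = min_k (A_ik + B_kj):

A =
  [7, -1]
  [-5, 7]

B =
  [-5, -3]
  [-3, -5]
A ⊗ B =
  [-4, -6]
  [-10, -8]

Apply the min-plus product entry-by-entry:
  C[0][0] = min over k of (A[0][0] + B[0][0] = 7 + -5 = 2, A[0][1] + B[1][0] = -1 + -3 = -4) = -4 (attained at k = 1)
  C[0][1] = min over k of (A[0][0] + B[0][1] = 7 + -3 = 4, A[0][1] + B[1][1] = -1 + -5 = -6) = -6 (attained at k = 1)
  C[1][0] = min over k of (A[1][0] + B[0][0] = -5 + -5 = -10, A[1][1] + B[1][0] = 7 + -3 = 4) = -10 (attained at k = 0)
  C[1][1] = min over k of (A[1][0] + B[0][1] = -5 + -3 = -8, A[1][1] + B[1][1] = 7 + -5 = 2) = -8 (attained at k = 0)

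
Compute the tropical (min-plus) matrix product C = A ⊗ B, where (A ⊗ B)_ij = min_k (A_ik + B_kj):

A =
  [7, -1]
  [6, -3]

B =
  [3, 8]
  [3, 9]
A ⊗ B =
  [2, 8]
  [0, 6]

Apply the min-plus product entry-by-entry:
  C[0][0] = min over k of (A[0][0] + B[0][0] = 7 + 3 = 10, A[0][1] + B[1][0] = -1 + 3 = 2) = 2 (attained at k = 1)
  C[0][1] = min over k of (A[0][0] + B[0][1] = 7 + 8 = 15, A[0][1] + B[1][1] = -1 + 9 = 8) = 8 (attained at k = 1)
  C[1][0] = min over k of (A[1][0] + B[0][0] = 6 + 3 = 9, A[1][1] + B[1][0] = -3 + 3 = 0) = 0 (attained at k = 1)
  C[1][1] = min over k of (A[1][0] + B[0][1] = 6 + 8 = 14, A[1][1] + B[1][1] = -3 + 9 = 6) = 6 (attained at k = 1)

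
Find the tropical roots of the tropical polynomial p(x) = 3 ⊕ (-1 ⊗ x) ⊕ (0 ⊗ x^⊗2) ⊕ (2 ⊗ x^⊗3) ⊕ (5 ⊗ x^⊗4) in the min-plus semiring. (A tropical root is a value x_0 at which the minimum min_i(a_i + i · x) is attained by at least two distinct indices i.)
Roots: {-3, -2, -1, 4}

Each tropical root is a break point of the lower envelope of the lines y = a_i + i · x (there are 5 lines, with slopes 0, 1, ..., 4). Only the lines that attain the minimum somewhere contribute to roots; other lines are dominated. Here the surviving (envelope) indices are i = 4, i = 3, i = 2, i = 1, i = 0.
Intersections between consecutive envelope lines give the roots: for adjacent envelope indices i < j the intersection is x = (a_i − a_j) / (j − i). Reading off the sorted break points: {-3, -2, -1, 4}.
Verification: at each break x_0, at least two indices attain the minimum of min_i(a_i + i · x_0).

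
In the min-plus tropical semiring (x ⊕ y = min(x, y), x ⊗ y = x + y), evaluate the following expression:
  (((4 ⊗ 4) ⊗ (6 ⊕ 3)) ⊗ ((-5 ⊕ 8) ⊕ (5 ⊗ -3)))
(((4 ⊗ 4) ⊗ (6 ⊕ 3)) ⊗ ((-5 ⊕ 8) ⊕ (5 ⊗ -3))) = 6

Expand innermost to outermost. Recall ⊕ takes the minimum of its arguments and ⊗ takes their sum. Working out the expression (((4 ⊗ 4) ⊗ (6 ⊕ 3)) ⊗ ((-5 ⊕ 8) ⊕ (5 ⊗ -3))) gives 6.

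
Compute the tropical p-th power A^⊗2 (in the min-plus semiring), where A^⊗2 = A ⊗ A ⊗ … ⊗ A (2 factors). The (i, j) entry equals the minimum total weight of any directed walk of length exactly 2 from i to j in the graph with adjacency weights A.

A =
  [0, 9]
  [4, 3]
A^⊗2 =
  [0, 9]
  [4, 6]

Each entry (A^⊗2)_ij equals the minimum over all length-2 walks i = v_0 → v_1 → … → v_2 = j of Σ_t A[v_t][v_{t+1}]. For example, for (i, j) = (0, 1) we minimise over 2 possible intermediate vertex sequences; the minimum is 9, attained along the walk 0 → 0 → 1.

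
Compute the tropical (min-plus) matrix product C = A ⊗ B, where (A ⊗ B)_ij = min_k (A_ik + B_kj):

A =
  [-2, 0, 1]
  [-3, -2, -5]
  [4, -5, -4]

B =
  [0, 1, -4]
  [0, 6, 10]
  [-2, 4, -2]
A ⊗ B =
  [-2, -1, -6]
  [-7, -2, -7]
  [-6, 0, -6]

Apply the min-plus product entry-by-entry:
  C[0][0] = min over k of (A[0][0] + B[0][0] = -2 + 0 = -2, A[0][1] + B[1][0] = 0 + 0 = 0, A[0][2] + B[2][0] = 1 + -2 = -1) = -2 (attained at k = 0)
  C[0][1] = min over k of (A[0][0] + B[0][1] = -2 + 1 = -1, A[0][1] + B[1][1] = 0 + 6 = 6, A[0][2] + B[2][1] = 1 + 4 = 5) = -1 (attained at k = 0)
  C[0][2] = min over k of (A[0][0] + B[0][2] = -2 + -4 = -6, A[0][1] + B[1][2] = 0 + 10 = 10, A[0][2] + B[2][2] = 1 + -2 = -1) = -6 (attained at k = 0)
  C[1][0] = min over k of (A[1][0] + B[0][0] = -3 + 0 = -3, A[1][1] + B[1][0] = -2 + 0 = -2, A[1][2] + B[2][0] = -5 + -2 = -7) = -7 (attained at k = 2)
  C[1][1] = min over k of (A[1][0] + B[0][1] = -3 + 1 = -2, A[1][1] + B[1][1] = -2 + 6 = 4, A[1][2] + B[2][1] = -5 + 4 = -1) = -2 (attained at k = 0)
  C[1][2] = min over k of (A[1][0] + B[0][2] = -3 + -4 = -7, A[1][1] + B[1][2] = -2 + 10 = 8, A[1][2] + B[2][2] = -5 + -2 = -7) = -7 (attained at k = 0)
  C[2][0] = min over k of (A[2][0] + B[0][0] = 4 + 0 = 4, A[2][1] + B[1][0] = -5 + 0 = -5, A[2][2] + B[2][0] = -4 + -2 = -6) = -6 (attained at k = 2)
  C[2][1] = min over k of (A[2][0] + B[0][1] = 4 + 1 = 5, A[2][1] + B[1][1] = -5 + 6 = 1, A[2][2] + B[2][1] = -4 + 4 = 0) = 0 (attained at k = 2)
  C[2][2] = min over k of (A[2][0] + B[0][2] = 4 + -4 = 0, A[2][1] + B[1][2] = -5 + 10 = 5, A[2][2] + B[2][2] = -4 + -2 = -6) = -6 (attained at k = 2)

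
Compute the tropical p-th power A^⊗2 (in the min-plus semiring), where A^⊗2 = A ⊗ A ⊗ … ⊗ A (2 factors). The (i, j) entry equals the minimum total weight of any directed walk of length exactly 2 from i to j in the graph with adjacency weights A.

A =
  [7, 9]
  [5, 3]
A^⊗2 =
  [14, 12]
  [8, 6]

Each entry (A^⊗2)_ij equals the minimum over all length-2 walks i = v_0 → v_1 → … → v_2 = j of Σ_t A[v_t][v_{t+1}]. For example, for (i, j) = (0, 1) we minimise over 2 possible intermediate vertex sequences; the minimum is 12, attained along the walk 0 → 1 → 1.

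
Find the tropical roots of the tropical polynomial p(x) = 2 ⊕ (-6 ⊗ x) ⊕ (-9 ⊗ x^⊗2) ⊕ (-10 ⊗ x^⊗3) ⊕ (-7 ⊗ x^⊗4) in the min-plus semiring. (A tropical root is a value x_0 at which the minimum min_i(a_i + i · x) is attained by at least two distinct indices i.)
Roots: {-3, 1, 3, 8}

Each tropical root is a break point of the lower envelope of the lines y = a_i + i · x (there are 5 lines, with slopes 0, 1, ..., 4). Only the lines that attain the minimum somewhere contribute to roots; other lines are dominated. Here the surviving (envelope) indices are i = 4, i = 3, i = 2, i = 1, i = 0.
Intersections between consecutive envelope lines give the roots: for adjacent envelope indices i < j the intersection is x = (a_i − a_j) / (j − i). Reading off the sorted break points: {-3, 1, 3, 8}.
Verification: at each break x_0, at least two indices attain the minimum of min_i(a_i + i · x_0).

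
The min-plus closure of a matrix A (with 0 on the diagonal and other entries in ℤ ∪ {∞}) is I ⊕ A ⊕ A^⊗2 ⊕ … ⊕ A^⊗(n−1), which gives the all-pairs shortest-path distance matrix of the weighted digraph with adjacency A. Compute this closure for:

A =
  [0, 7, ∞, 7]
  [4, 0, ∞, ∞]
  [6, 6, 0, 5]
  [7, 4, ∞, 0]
Closure =
  [0, 7, ∞, 7]
  [4, 0, ∞, 11]
  [6, 6, 0, 5]
  [7, 4, ∞, 0]

This is the Floyd-Warshall all-pairs shortest-path computation. For each intermediate vertex k = 0, 1, …, 3, update dist[i][j] ← min(dist[i][j], dist[i][k] + dist[k][j]). The final matrix gives, for each (i, j), the minimum total weight of any directed path from i to j (possibly empty when i = j).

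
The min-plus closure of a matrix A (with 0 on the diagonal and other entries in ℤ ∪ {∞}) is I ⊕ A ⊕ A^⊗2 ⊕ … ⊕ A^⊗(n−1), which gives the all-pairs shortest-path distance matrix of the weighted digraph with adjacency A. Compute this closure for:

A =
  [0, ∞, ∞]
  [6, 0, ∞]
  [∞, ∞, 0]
Closure =
  [0, ∞, ∞]
  [6, 0, ∞]
  [∞, ∞, 0]

This is the Floyd-Warshall all-pairs shortest-path computation. For each intermediate vertex k = 0, 1, …, 2, update dist[i][j] ← min(dist[i][j], dist[i][k] + dist[k][j]). The final matrix gives, for each (i, j), the minimum total weight of any directed path from i to j (possibly empty when i = j).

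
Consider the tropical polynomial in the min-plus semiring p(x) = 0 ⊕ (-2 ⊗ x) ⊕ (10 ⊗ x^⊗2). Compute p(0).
p(0) = -2

A tropical monomial a ⊗ x^⊗i evaluates to a + i · x. Evaluating each term at x = 0:
  Term 0 contributes 0 + 0 · 0 = 0
  Term 1 contributes -2 + 1 · 0 = -2
  Term 2 contributes 10 + 2 · 0 = 10
p(0) = ⊕ of these = min[0, -2, 10] = -2.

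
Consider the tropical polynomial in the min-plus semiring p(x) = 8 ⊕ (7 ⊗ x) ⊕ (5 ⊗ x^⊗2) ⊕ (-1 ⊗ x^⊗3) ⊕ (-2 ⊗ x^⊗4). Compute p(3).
p(3) = 8

A tropical monomial a ⊗ x^⊗i evaluates to a + i · x. Evaluating each term at x = 3:
  Term 0 contributes 8 + 0 · 3 = 8
  Term 1 contributes 7 + 1 · 3 = 10
  Term 2 contributes 5 + 2 · 3 = 11
  Term 3 contributes -1 + 3 · 3 = 8
  Term 4 contributes -2 + 4 · 3 = 10
p(3) = ⊕ of these = min[8, 10, 11, 8, 10] = 8.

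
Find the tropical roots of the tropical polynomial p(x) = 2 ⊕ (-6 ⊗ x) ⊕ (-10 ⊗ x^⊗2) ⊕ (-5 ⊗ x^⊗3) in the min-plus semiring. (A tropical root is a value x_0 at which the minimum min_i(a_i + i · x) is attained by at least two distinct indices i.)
Roots: {-5, 4, 8}

Each tropical root is a break point of the lower envelope of the lines y = a_i + i · x (there are 4 lines, with slopes 0, 1, ..., 3). Only the lines that attain the minimum somewhere contribute to roots; other lines are dominated. Here the surviving (envelope) indices are i = 3, i = 2, i = 1, i = 0.
Intersections between consecutive envelope lines give the roots: for adjacent envelope indices i < j the intersection is x = (a_i − a_j) / (j − i). Reading off the sorted break points: {-5, 4, 8}.
Verification: at each break x_0, at least two indices attain the minimum of min_i(a_i + i · x_0).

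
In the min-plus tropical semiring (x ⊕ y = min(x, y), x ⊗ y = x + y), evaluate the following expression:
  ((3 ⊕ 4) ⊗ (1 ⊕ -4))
((3 ⊕ 4) ⊗ (1 ⊕ -4)) = -1

Expand innermost to outermost. Recall ⊕ takes the minimum of its arguments and ⊗ takes their sum. Working out the expression ((3 ⊕ 4) ⊗ (1 ⊕ -4)) gives -1.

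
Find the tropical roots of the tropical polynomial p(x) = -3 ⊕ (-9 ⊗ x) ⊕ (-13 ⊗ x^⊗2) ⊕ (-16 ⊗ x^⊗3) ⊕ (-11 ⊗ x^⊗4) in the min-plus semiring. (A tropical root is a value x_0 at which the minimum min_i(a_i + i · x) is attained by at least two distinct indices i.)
Roots: {-5, 3, 4, 6}

Each tropical root is a break point of the lower envelope of the lines y = a_i + i · x (there are 5 lines, with slopes 0, 1, ..., 4). Only the lines that attain the minimum somewhere contribute to roots; other lines are dominated. Here the surviving (envelope) indices are i = 4, i = 3, i = 2, i = 1, i = 0.
Intersections between consecutive envelope lines give the roots: for adjacent envelope indices i < j the intersection is x = (a_i − a_j) / (j − i). Reading off the sorted break points: {-5, 3, 4, 6}.
Verification: at each break x_0, at least two indices attain the minimum of min_i(a_i + i · x_0).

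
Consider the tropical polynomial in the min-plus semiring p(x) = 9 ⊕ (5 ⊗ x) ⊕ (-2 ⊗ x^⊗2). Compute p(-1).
p(-1) = -4

A tropical monomial a ⊗ x^⊗i evaluates to a + i · x. Evaluating each term at x = -1:
  Term 0 contributes 9 + 0 · -1 = 9
  Term 1 contributes 5 + 1 · -1 = 4
  Term 2 contributes -2 + 2 · -1 = -4
p(-1) = ⊕ of these = min[9, 4, -4] = -4.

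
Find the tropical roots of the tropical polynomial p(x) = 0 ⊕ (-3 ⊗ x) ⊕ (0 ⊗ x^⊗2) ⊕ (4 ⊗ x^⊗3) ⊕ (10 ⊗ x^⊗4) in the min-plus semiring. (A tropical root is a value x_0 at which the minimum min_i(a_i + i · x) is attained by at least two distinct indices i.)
Roots: {-6, -4, -3, 3}

Each tropical root is a break point of the lower envelope of the lines y = a_i + i · x (there are 5 lines, with slopes 0, 1, ..., 4). Only the lines that attain the minimum somewhere contribute to roots; other lines are dominated. Here the surviving (envelope) indices are i = 4, i = 3, i = 2, i = 1, i = 0.
Intersections between consecutive envelope lines give the roots: for adjacent envelope indices i < j the intersection is x = (a_i − a_j) / (j − i). Reading off the sorted break points: {-6, -4, -3, 3}.
Verification: at each break x_0, at least two indices attain the minimum of min_i(a_i + i · x_0).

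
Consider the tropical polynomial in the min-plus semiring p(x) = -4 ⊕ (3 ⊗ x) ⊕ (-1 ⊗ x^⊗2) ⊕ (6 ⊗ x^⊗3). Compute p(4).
p(4) = -4

A tropical monomial a ⊗ x^⊗i evaluates to a + i · x. Evaluating each term at x = 4:
  Term 0 contributes -4 + 0 · 4 = -4
  Term 1 contributes 3 + 1 · 4 = 7
  Term 2 contributes -1 + 2 · 4 = 7
  Term 3 contributes 6 + 3 · 4 = 18
p(4) = ⊕ of these = min[-4, 7, 7, 18] = -4.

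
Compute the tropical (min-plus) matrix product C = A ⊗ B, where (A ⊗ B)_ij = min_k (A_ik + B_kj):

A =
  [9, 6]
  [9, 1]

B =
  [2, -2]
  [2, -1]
A ⊗ B =
  [8, 5]
  [3, 0]

Apply the min-plus product entry-by-entry:
  C[0][0] = min over k of (A[0][0] + B[0][0] = 9 + 2 = 11, A[0][1] + B[1][0] = 6 + 2 = 8) = 8 (attained at k = 1)
  C[0][1] = min over k of (A[0][0] + B[0][1] = 9 + -2 = 7, A[0][1] + B[1][1] = 6 + -1 = 5) = 5 (attained at k = 1)
  C[1][0] = min over k of (A[1][0] + B[0][0] = 9 + 2 = 11, A[1][1] + B[1][0] = 1 + 2 = 3) = 3 (attained at k = 1)
  C[1][1] = min over k of (A[1][0] + B[0][1] = 9 + -2 = 7, A[1][1] + B[1][1] = 1 + -1 = 0) = 0 (attained at k = 1)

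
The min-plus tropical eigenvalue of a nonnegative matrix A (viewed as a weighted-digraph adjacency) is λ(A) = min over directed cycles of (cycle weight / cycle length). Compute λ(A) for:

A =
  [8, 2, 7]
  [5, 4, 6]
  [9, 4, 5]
λ(A) = 7/2

Enumerate directed cycles and compute their means (weight / length). Sample:
  cycle 0 → 0: weight = 8, length = 1, mean = 8/1 ≈ 8.000
  cycle 1 → 1: weight = 4, length = 1, mean = 4/1 ≈ 4.000
  cycle 2 → 2: weight = 5, length = 1, mean = 5/1 ≈ 5.000
  cycle 0 → 1 → 0: weight = 7, length = 2, mean = 7/2 ≈ 3.500
  cycle 0 → 2 → 0: weight = 16, length = 2, mean = 16/2 ≈ 8.000
  cycle 1 → 0 → 1: weight = 7, length = 2, mean = 7/2 ≈ 3.500
Minimum mean = 3.500, attained e.g. along the cycle 0 → 1 → 0 with weight 7 and length 2. So λ(A) = 7/2 = 7/2.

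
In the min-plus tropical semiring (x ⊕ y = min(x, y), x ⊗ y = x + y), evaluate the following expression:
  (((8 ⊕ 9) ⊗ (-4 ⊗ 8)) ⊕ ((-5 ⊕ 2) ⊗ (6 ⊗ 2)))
(((8 ⊕ 9) ⊗ (-4 ⊗ 8)) ⊕ ((-5 ⊕ 2) ⊗ (6 ⊗ 2))) = 3

Expand innermost to outermost. Recall ⊕ takes the minimum of its arguments and ⊗ takes their sum. Working out the expression (((8 ⊕ 9) ⊗ (-4 ⊗ 8)) ⊕ ((-5 ⊕ 2) ⊗ (6 ⊗ 2))) gives 3.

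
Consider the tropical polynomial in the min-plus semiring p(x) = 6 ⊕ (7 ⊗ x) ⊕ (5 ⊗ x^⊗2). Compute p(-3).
p(-3) = -1

A tropical monomial a ⊗ x^⊗i evaluates to a + i · x. Evaluating each term at x = -3:
  Term 0 contributes 6 + 0 · -3 = 6
  Term 1 contributes 7 + 1 · -3 = 4
  Term 2 contributes 5 + 2 · -3 = -1
p(-3) = ⊕ of these = min[6, 4, -1] = -1.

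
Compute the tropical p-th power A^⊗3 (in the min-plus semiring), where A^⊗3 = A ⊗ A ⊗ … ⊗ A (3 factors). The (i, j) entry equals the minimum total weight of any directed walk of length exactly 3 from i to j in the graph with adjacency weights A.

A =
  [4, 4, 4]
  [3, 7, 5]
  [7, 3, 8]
A^⊗3 =
  [10, 11, 11]
  [10, 10, 11]
  [10, 10, 10]

Each entry (A^⊗3)_ij equals the minimum over all length-3 walks i = v_0 → v_1 → … → v_3 = j of Σ_t A[v_t][v_{t+1}]. For example, for (i, j) = (0, 2) we minimise over 9 possible intermediate vertex sequences; the minimum is 11, attained along the walk 0 → 1 → 0 → 2.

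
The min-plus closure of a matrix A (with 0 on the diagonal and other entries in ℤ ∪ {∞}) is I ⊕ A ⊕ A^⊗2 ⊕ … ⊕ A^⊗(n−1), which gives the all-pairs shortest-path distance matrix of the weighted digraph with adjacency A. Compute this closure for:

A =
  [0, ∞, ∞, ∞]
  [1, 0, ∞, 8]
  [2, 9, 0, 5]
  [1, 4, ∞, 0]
Closure =
  [0, ∞, ∞, ∞]
  [1, 0, ∞, 8]
  [2, 9, 0, 5]
  [1, 4, ∞, 0]

This is the Floyd-Warshall all-pairs shortest-path computation. For each intermediate vertex k = 0, 1, …, 3, update dist[i][j] ← min(dist[i][j], dist[i][k] + dist[k][j]). The final matrix gives, for each (i, j), the minimum total weight of any directed path from i to j (possibly empty when i = j).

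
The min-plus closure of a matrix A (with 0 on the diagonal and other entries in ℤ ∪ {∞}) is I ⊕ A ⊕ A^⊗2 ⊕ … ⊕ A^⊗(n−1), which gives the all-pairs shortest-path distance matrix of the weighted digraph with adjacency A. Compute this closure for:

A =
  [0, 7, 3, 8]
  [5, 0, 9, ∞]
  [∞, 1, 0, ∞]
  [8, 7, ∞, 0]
Closure =
  [0, 4, 3, 8]
  [5, 0, 8, 13]
  [6, 1, 0, 14]
  [8, 7, 11, 0]

This is the Floyd-Warshall all-pairs shortest-path computation. For each intermediate vertex k = 0, 1, …, 3, update dist[i][j] ← min(dist[i][j], dist[i][k] + dist[k][j]). The final matrix gives, for each (i, j), the minimum total weight of any directed path from i to j (possibly empty when i = j).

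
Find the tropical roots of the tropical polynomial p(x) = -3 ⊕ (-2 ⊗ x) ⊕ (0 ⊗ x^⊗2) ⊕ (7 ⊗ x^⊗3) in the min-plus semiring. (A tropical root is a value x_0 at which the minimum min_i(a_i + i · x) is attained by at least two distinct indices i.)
Roots: {-7, -2, -1}

Each tropical root is a break point of the lower envelope of the lines y = a_i + i · x (there are 4 lines, with slopes 0, 1, ..., 3). Only the lines that attain the minimum somewhere contribute to roots; other lines are dominated. Here the surviving (envelope) indices are i = 3, i = 2, i = 1, i = 0.
Intersections between consecutive envelope lines give the roots: for adjacent envelope indices i < j the intersection is x = (a_i − a_j) / (j − i). Reading off the sorted break points: {-7, -2, -1}.
Verification: at each break x_0, at least two indices attain the minimum of min_i(a_i + i · x_0).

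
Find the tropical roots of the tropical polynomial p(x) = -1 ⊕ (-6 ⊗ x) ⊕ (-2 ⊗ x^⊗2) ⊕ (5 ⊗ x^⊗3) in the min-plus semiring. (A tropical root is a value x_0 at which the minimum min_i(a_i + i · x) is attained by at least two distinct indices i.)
Roots: {-7, -4, 5}

Each tropical root is a break point of the lower envelope of the lines y = a_i + i · x (there are 4 lines, with slopes 0, 1, ..., 3). Only the lines that attain the minimum somewhere contribute to roots; other lines are dominated. Here the surviving (envelope) indices are i = 3, i = 2, i = 1, i = 0.
Intersections between consecutive envelope lines give the roots: for adjacent envelope indices i < j the intersection is x = (a_i − a_j) / (j − i). Reading off the sorted break points: {-7, -4, 5}.
Verification: at each break x_0, at least two indices attain the minimum of min_i(a_i + i · x_0).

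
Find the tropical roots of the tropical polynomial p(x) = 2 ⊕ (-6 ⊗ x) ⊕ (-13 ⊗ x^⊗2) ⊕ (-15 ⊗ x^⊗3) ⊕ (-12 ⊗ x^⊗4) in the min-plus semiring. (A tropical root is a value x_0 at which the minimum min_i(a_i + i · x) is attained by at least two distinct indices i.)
Roots: {-3, 2, 7, 8}

Each tropical root is a break point of the lower envelope of the lines y = a_i + i · x (there are 5 lines, with slopes 0, 1, ..., 4). Only the lines that attain the minimum somewhere contribute to roots; other lines are dominated. Here the surviving (envelope) indices are i = 4, i = 3, i = 2, i = 1, i = 0.
Intersections between consecutive envelope lines give the roots: for adjacent envelope indices i < j the intersection is x = (a_i − a_j) / (j − i). Reading off the sorted break points: {-3, 2, 7, 8}.
Verification: at each break x_0, at least two indices attain the minimum of min_i(a_i + i · x_0).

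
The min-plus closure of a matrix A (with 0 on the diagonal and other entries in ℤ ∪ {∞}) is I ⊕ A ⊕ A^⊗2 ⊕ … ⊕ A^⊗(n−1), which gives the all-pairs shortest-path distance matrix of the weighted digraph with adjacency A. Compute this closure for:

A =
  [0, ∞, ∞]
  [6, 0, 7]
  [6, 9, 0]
Closure =
  [0, ∞, ∞]
  [6, 0, 7]
  [6, 9, 0]

This is the Floyd-Warshall all-pairs shortest-path computation. For each intermediate vertex k = 0, 1, …, 2, update dist[i][j] ← min(dist[i][j], dist[i][k] + dist[k][j]). The final matrix gives, for each (i, j), the minimum total weight of any directed path from i to j (possibly empty when i = j).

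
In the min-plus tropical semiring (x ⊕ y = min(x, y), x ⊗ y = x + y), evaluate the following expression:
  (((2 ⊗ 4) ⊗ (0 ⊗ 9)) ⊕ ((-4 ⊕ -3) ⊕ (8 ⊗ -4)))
(((2 ⊗ 4) ⊗ (0 ⊗ 9)) ⊕ ((-4 ⊕ -3) ⊕ (8 ⊗ -4))) = -4

Expand innermost to outermost. Recall ⊕ takes the minimum of its arguments and ⊗ takes their sum. Working out the expression (((2 ⊗ 4) ⊗ (0 ⊗ 9)) ⊕ ((-4 ⊕ -3) ⊕ (8 ⊗ -4))) gives -4.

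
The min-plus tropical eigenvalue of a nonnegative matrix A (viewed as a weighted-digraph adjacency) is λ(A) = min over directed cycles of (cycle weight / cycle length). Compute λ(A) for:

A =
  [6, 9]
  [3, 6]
λ(A) = 6

Enumerate directed cycles and compute their means (weight / length). Sample:
  cycle 0 → 0: weight = 6, length = 1, mean = 6/1 ≈ 6.000
  cycle 1 → 1: weight = 6, length = 1, mean = 6/1 ≈ 6.000
  cycle 0 → 1 → 0: weight = 12, length = 2, mean = 12/2 ≈ 6.000
  cycle 1 → 0 → 1: weight = 12, length = 2, mean = 12/2 ≈ 6.000
Minimum mean = 6.000, attained e.g. along the cycle 0 → 0 with weight 6 and length 1. So λ(A) = 6/1 = 6.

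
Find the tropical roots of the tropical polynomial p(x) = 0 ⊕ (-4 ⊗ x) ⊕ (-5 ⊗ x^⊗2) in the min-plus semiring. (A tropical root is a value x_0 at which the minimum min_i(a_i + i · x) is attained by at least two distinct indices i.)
Roots: {1, 4}

Each tropical root is a break point of the lower envelope of the lines y = a_i + i · x (there are 3 lines, with slopes 0, 1, ..., 2). Only the lines that attain the minimum somewhere contribute to roots; other lines are dominated. Here the surviving (envelope) indices are i = 2, i = 1, i = 0.
Intersections between consecutive envelope lines give the roots: for adjacent envelope indices i < j the intersection is x = (a_i − a_j) / (j − i). Reading off the sorted break points: {1, 4}.
Verification: at each break x_0, at least two indices attain the minimum of min_i(a_i + i · x_0).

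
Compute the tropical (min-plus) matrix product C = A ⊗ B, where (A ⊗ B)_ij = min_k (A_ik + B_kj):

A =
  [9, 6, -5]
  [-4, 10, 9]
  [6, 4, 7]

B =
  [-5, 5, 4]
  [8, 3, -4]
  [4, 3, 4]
A ⊗ B =
  [-1, -2, -1]
  [-9, 1, 0]
  [1, 7, 0]

Apply the min-plus product entry-by-entry:
  C[0][0] = min over k of (A[0][0] + B[0][0] = 9 + -5 = 4, A[0][1] + B[1][0] = 6 + 8 = 14, A[0][2] + B[2][0] = -5 + 4 = -1) = -1 (attained at k = 2)
  C[0][1] = min over k of (A[0][0] + B[0][1] = 9 + 5 = 14, A[0][1] + B[1][1] = 6 + 3 = 9, A[0][2] + B[2][1] = -5 + 3 = -2) = -2 (attained at k = 2)
  C[0][2] = min over k of (A[0][0] + B[0][2] = 9 + 4 = 13, A[0][1] + B[1][2] = 6 + -4 = 2, A[0][2] + B[2][2] = -5 + 4 = -1) = -1 (attained at k = 2)
  C[1][0] = min over k of (A[1][0] + B[0][0] = -4 + -5 = -9, A[1][1] + B[1][0] = 10 + 8 = 18, A[1][2] + B[2][0] = 9 + 4 = 13) = -9 (attained at k = 0)
  C[1][1] = min over k of (A[1][0] + B[0][1] = -4 + 5 = 1, A[1][1] + B[1][1] = 10 + 3 = 13, A[1][2] + B[2][1] = 9 + 3 = 12) = 1 (attained at k = 0)
  C[1][2] = min over k of (A[1][0] + B[0][2] = -4 + 4 = 0, A[1][1] + B[1][2] = 10 + -4 = 6, A[1][2] + B[2][2] = 9 + 4 = 13) = 0 (attained at k = 0)
  C[2][0] = min over k of (A[2][0] + B[0][0] = 6 + -5 = 1, A[2][1] + B[1][0] = 4 + 8 = 12, A[2][2] + B[2][0] = 7 + 4 = 11) = 1 (attained at k = 0)
  C[2][1] = min over k of (A[2][0] + B[0][1] = 6 + 5 = 11, A[2][1] + B[1][1] = 4 + 3 = 7, A[2][2] + B[2][1] = 7 + 3 = 10) = 7 (attained at k = 1)
  C[2][2] = min over k of (A[2][0] + B[0][2] = 6 + 4 = 10, A[2][1] + B[1][2] = 4 + -4 = 0, A[2][2] + B[2][2] = 7 + 4 = 11) = 0 (attained at k = 1)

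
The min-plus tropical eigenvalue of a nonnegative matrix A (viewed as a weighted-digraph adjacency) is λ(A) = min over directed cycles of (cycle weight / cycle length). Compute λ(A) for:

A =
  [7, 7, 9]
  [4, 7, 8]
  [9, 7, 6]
λ(A) = 11/2

Enumerate directed cycles and compute their means (weight / length). Sample:
  cycle 0 → 0: weight = 7, length = 1, mean = 7/1 ≈ 7.000
  cycle 1 → 1: weight = 7, length = 1, mean = 7/1 ≈ 7.000
  cycle 2 → 2: weight = 6, length = 1, mean = 6/1 ≈ 6.000
  cycle 0 → 1 → 0: weight = 11, length = 2, mean = 11/2 ≈ 5.500
  cycle 0 → 2 → 0: weight = 18, length = 2, mean = 18/2 ≈ 9.000
  cycle 1 → 0 → 1: weight = 11, length = 2, mean = 11/2 ≈ 5.500
Minimum mean = 5.500, attained e.g. along the cycle 0 → 1 → 0 with weight 11 and length 2. So λ(A) = 11/2 = 11/2.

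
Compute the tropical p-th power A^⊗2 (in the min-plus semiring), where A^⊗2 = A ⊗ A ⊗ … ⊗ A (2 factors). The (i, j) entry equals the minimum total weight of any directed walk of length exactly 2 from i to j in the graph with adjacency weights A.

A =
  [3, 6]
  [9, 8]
A^⊗2 =
  [6, 9]
  [12, 15]

Each entry (A^⊗2)_ij equals the minimum over all length-2 walks i = v_0 → v_1 → … → v_2 = j of Σ_t A[v_t][v_{t+1}]. For example, for (i, j) = (0, 1) we minimise over 2 possible intermediate vertex sequences; the minimum is 9, attained along the walk 0 → 0 → 1.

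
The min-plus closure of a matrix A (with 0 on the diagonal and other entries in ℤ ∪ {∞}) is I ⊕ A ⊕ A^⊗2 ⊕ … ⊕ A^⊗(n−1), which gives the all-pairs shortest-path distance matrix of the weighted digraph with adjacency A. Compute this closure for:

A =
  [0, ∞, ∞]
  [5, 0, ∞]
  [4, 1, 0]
Closure =
  [0, ∞, ∞]
  [5, 0, ∞]
  [4, 1, 0]

This is the Floyd-Warshall all-pairs shortest-path computation. For each intermediate vertex k = 0, 1, …, 2, update dist[i][j] ← min(dist[i][j], dist[i][k] + dist[k][j]). The final matrix gives, for each (i, j), the minimum total weight of any directed path from i to j (possibly empty when i = j).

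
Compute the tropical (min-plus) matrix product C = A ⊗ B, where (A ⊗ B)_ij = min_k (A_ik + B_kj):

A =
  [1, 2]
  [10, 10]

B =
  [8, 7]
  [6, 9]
A ⊗ B =
  [8, 8]
  [16, 17]

Apply the min-plus product entry-by-entry:
  C[0][0] = min over k of (A[0][0] + B[0][0] = 1 + 8 = 9, A[0][1] + B[1][0] = 2 + 6 = 8) = 8 (attained at k = 1)
  C[0][1] = min over k of (A[0][0] + B[0][1] = 1 + 7 = 8, A[0][1] + B[1][1] = 2 + 9 = 11) = 8 (attained at k = 0)
  C[1][0] = min over k of (A[1][0] + B[0][0] = 10 + 8 = 18, A[1][1] + B[1][0] = 10 + 6 = 16) = 16 (attained at k = 1)
  C[1][1] = min over k of (A[1][0] + B[0][1] = 10 + 7 = 17, A[1][1] + B[1][1] = 10 + 9 = 19) = 17 (attained at k = 0)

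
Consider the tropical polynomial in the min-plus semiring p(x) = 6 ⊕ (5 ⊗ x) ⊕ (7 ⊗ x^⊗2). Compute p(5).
p(5) = 6

A tropical monomial a ⊗ x^⊗i evaluates to a + i · x. Evaluating each term at x = 5:
  Term 0 contributes 6 + 0 · 5 = 6
  Term 1 contributes 5 + 1 · 5 = 10
  Term 2 contributes 7 + 2 · 5 = 17
p(5) = ⊕ of these = min[6, 10, 17] = 6.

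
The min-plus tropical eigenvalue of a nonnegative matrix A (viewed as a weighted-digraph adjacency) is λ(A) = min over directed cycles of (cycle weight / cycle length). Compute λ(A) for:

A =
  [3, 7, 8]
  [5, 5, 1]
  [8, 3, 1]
λ(A) = 1

Enumerate directed cycles and compute their means (weight / length). Sample:
  cycle 0 → 0: weight = 3, length = 1, mean = 3/1 ≈ 3.000
  cycle 1 → 1: weight = 5, length = 1, mean = 5/1 ≈ 5.000
  cycle 2 → 2: weight = 1, length = 1, mean = 1/1 ≈ 1.000
  cycle 0 → 1 → 0: weight = 12, length = 2, mean = 12/2 ≈ 6.000
  cycle 0 → 2 → 0: weight = 16, length = 2, mean = 16/2 ≈ 8.000
  cycle 1 → 0 → 1: weight = 12, length = 2, mean = 12/2 ≈ 6.000
Minimum mean = 1.000, attained e.g. along the cycle 2 → 2 with weight 1 and length 1. So λ(A) = 1/1 = 1.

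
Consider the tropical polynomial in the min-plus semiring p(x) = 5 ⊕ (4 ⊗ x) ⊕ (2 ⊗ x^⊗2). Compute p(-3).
p(-3) = -4

A tropical monomial a ⊗ x^⊗i evaluates to a + i · x. Evaluating each term at x = -3:
  Term 0 contributes 5 + 0 · -3 = 5
  Term 1 contributes 4 + 1 · -3 = 1
  Term 2 contributes 2 + 2 · -3 = -4
p(-3) = ⊕ of these = min[5, 1, -4] = -4.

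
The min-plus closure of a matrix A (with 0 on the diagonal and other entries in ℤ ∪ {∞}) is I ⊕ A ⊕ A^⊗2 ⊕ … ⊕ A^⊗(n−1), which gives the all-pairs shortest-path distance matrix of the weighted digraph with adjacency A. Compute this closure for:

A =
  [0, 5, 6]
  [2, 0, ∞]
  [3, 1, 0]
Closure =
  [0, 5, 6]
  [2, 0, 8]
  [3, 1, 0]

This is the Floyd-Warshall all-pairs shortest-path computation. For each intermediate vertex k = 0, 1, …, 2, update dist[i][j] ← min(dist[i][j], dist[i][k] + dist[k][j]). The final matrix gives, for each (i, j), the minimum total weight of any directed path from i to j (possibly empty when i = j).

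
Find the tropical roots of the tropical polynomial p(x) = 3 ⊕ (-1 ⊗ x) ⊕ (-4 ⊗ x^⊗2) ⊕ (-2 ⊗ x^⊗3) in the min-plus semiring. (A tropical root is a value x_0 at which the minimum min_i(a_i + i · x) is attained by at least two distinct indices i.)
Roots: {-2, 3, 4}

Each tropical root is a break point of the lower envelope of the lines y = a_i + i · x (there are 4 lines, with slopes 0, 1, ..., 3). Only the lines that attain the minimum somewhere contribute to roots; other lines are dominated. Here the surviving (envelope) indices are i = 3, i = 2, i = 1, i = 0.
Intersections between consecutive envelope lines give the roots: for adjacent envelope indices i < j the intersection is x = (a_i − a_j) / (j − i). Reading off the sorted break points: {-2, 3, 4}.
Verification: at each break x_0, at least two indices attain the minimum of min_i(a_i + i · x_0).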